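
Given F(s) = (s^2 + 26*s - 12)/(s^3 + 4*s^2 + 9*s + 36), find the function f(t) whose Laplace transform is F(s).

Factor the denominator: s^3 + 4*s^2 + 9*s + 36 = (s + 4)*(s^2 + 9).
Partial fraction decomposition gives [-4/(s + 4)] + [5*s/(s^2 + 9)] + [6/(s^2 + 9)].
Invert each term: -4/(s + 4) ↔ -4e^(-4t); 5·s/(s^2 + 9) ↔ 5cos(3t); 2·3/(s^2 + 9) ↔ 2sin(3t).

f(t) = 2*sin(3*t) + 5*cos(3*t) - 4*exp(-4*t)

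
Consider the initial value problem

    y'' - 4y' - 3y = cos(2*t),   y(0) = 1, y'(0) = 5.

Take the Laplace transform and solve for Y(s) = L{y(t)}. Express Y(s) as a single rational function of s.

Take the Laplace transform of both sides.
The derivative rules (L{y''} = s^2 Y - s·y(0) - y'(0) and L{y'} = sY - y(0), with y(0) = 1, y'(0) = 5) turn the left side into (s^2 - 4*s - 3)Y - (s + 1).
The right side is L{cos(2*t)} = s/(s^2 + 4).
So (s^2 - 4*s - 3)Y = s/(s^2 + 4) + (s + 1).
Isolate Y and clear denominators.

Y(s) = (s^3 + s^2 + 5*s + 4)/(s^4 - 4*s^3 + s^2 - 16*s - 12)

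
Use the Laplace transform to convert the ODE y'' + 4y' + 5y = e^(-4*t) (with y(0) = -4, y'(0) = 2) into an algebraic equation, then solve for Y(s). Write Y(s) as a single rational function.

Y(s) = (-4*s^2 - 30*s - 55)/(s^3 + 8*s^2 + 21*s + 20)

Take the Laplace transform of both sides.
With L{y''} = s^2 Y - s·y(0) - y'(0) and L{y'} = sY - y(0), with y(0) = -4, y'(0) = 2: the LHS transforms to (s^2 + 4*s + 5)Y - (-4*s - 14).
The right side is L{e^(-4*t)} = 1/(s + 4).
So (s^2 + 4*s + 5)Y = 1/(s + 4) + (-4*s - 14).
Solve for Y(s) and write it as one ratio of polynomials.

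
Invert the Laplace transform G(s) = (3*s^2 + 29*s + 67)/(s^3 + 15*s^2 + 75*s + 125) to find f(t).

Factor the denominator: s^3 + 15*s^2 + 75*s + 125 = (s + 5)^3.
Partial fraction decomposition gives [3/(s + 5)] + [-1/(s + 5)^2] + [-3/(s + 5)^3].
Invert each term: 3/(s + 5) ↔ 3e^(-5t); -1/(s + 5)^2 ↔ -t·e^(-5t); -3/(s + 5)^3 ↔ (-3/2)t^2·e^(-5t).

f(t) = -3*t^2*exp(-5*t)/2 - t*exp(-5*t) + 3*exp(-5*t)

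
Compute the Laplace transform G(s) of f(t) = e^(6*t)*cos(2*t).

G(s) = (s - 6)/((s - 6)^2 + 4)

L{cos(2t)} = s/(s^2 + 4).
By the first shifting theorem, multiplying by e^(6t) replaces s with s - 6.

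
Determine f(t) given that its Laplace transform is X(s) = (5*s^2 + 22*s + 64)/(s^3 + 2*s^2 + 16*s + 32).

f(t) = 4*sin(4*t) + 3*cos(4*t) + 2*exp(-2*t)

Factor the denominator: s^3 + 2*s^2 + 16*s + 32 = (s + 2)*(s^2 + 16).
Partial fraction decomposition gives [2/(s + 2)] + [3*s/(s^2 + 16)] + [16/(s^2 + 16)].
Invert each term: 2/(s + 2) ↔ 2e^(-2t); 3·s/(s^2 + 16) ↔ 3cos(4t); 4·4/(s^2 + 16) ↔ 4sin(4t).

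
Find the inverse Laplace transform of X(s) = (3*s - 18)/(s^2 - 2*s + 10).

Complete the square in the denominator: s^2 - 2*s + 10 = (s - 1)^2 + 3^2.
Split the numerator to match: 3*s - 18 = 3·(s - 1) - 5·3.
Invert each term: 3·(s - 1)/((s - 1)^2 + 9) ↔ 3e^(t)cos(3t); -5·3/((s - 1)^2 + 9) ↔ -5e^(t)sin(3t).

-5*exp(t)*sin(3*t) + 3*exp(t)*cos(3*t)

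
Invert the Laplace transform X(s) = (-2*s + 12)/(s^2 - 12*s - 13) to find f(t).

Rewrite the denominator: s^2 - 12*s - 13 = (s - 6)^2 - 49.
The form in (s - 6) signals a first-shifting-theorem factor e^(6t).
Since L{cosh(7t)} = s/(s^2 - 49), the inverse is e^(6*t)*cosh(7*t), scaled by -2.

f(t) = -2*exp(6*t)*cosh(7*t)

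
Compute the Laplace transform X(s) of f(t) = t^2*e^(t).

L{e^(t)} = 1/(s - 1).
Then apply L{t^2·g(t)} = (-1)^2 d^2/ds^2[G(s)] with G(s) = 1/(s - 1):
differentiating 2 times and applying the sign gives 2/(s - 1)^3.

X(s) = 2/(s - 1)^3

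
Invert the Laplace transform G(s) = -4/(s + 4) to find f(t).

Since L{e^(-4t)} = 1/(s + 4), the inverse is exp(-4*t), scaled by -4.

f(t) = -4*exp(-4*t)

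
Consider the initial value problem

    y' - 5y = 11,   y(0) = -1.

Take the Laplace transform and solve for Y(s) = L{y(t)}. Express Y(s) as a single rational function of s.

Laplace-transform each side.
The derivative rules (L{y'} = sY - y(0) = sY - (-1)) turn the left side into (s - 5)Y - (-1).
The right side is L{11} = 11/s.
So (s - 5)Y = 11/s + (-1).
Isolate Y and clear denominators.

Y(s) = (-s + 11)/(s^2 - 5*s)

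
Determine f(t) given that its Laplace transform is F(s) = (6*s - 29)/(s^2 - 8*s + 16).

f(t) = -5*t*exp(4*t) + 6*exp(4*t)

Factor the denominator: s^2 - 8*s + 16 = (s - 4)^2.
Partial fraction decomposition gives [6/(s - 4)] + [-5/(s - 4)^2].
Invert each term: 6/(s - 4) ↔ 6e^(4t); -5/(s - 4)^2 ↔ -5t·e^(4t).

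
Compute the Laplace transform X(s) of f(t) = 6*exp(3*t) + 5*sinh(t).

X(s) = 5/(s^2 - 1) + 6/(s - 3)

By linearity of the Laplace transform, transform each term separately.
(6)·[L{e^(3t)} = 1/(s - 3)]; (5)·[L{sinh(t)} = 1/(s^2 - 1)].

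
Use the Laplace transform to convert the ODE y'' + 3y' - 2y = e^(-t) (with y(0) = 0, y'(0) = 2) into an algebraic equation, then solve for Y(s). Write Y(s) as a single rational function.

Laplace-transform each side.
Using L{y''} = s^2 Y - s·y(0) - y'(0) and L{y'} = sY - y(0), with y(0) = 0, y'(0) = 2, the left side becomes (s^2 + 3*s - 2)Y - (2).
The right side is L{e^(-t)} = 1/(s + 1).
So (s^2 + 3*s - 2)Y = 1/(s + 1) + (2).
Divide through and combine into a single rational function.

Y(s) = (2*s + 3)/(s^3 + 4*s^2 + s - 2)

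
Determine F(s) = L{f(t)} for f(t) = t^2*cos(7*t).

F(s) = 2*s*(s^2 - 147)/(s^2 + 49)^3

L{cos(7t)} = s/(s^2 + 49).
Then apply L{t^2·g(t)} = (-1)^2 d^2/ds^2[G(s)] with G(s) = s/(s^2 + 49):
differentiating 2 times and applying the sign gives 2*s*(s^2 - 147)/(s^2 + 49)^3.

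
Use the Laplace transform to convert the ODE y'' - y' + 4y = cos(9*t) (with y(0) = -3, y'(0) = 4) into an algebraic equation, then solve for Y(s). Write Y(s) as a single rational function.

Y(s) = (-3*s^3 + 7*s^2 - 242*s + 567)/(s^4 - s^3 + 85*s^2 - 81*s + 324)

Laplace-transform each side.
Using L{y''} = s^2 Y - s·y(0) - y'(0) and L{y'} = sY - y(0), with y(0) = -3, y'(0) = 4, the left side becomes (s^2 - s + 4)Y - (-3*s + 7).
The right side is L{cos(9*t)} = s/(s^2 + 81).
So (s^2 - s + 4)Y = s/(s^2 + 81) + (-3*s + 7).
Divide through and combine into a single rational function.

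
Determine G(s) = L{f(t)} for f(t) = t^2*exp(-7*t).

G(s) = 2/(s + 7)^3

L{t^2} = 2!/s^3 = 2/s^3.
By the first shifting theorem, multiplying by e^(-7t) replaces s with s + 7.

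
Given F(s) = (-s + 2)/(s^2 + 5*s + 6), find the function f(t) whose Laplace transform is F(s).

Factor the denominator: s^2 + 5*s + 6 = (s + 2)*(s + 3).
Partial fraction decomposition gives [-5/(s + 3)] + [4/(s + 2)].
Invert each term: -5/(s + 3) ↔ -5e^(-3t); 4/(s + 2) ↔ 4e^(-2t).

f(t) = 4*exp(-2*t) - 5*exp(-3*t)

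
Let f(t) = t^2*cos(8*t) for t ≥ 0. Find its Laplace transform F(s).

L{cos(8t)} = s/(s^2 + 64).
Then apply L{t^2·g(t)} = (-1)^2 d^2/ds^2[G(s)] with G(s) = s/(s^2 + 64):
differentiating 2 times and applying the sign gives 2*s*(s^2 - 192)/(s^2 + 64)^3.

F(s) = 2*s*(s^2 - 192)/(s^2 + 64)^3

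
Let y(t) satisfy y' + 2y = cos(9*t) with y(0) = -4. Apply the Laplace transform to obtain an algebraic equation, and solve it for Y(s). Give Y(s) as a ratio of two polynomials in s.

Y(s) = (-4*s^2 + s - 324)/(s^3 + 2*s^2 + 81*s + 162)

Apply the Laplace transform to the equation.
Using L{y'} = sY - y(0) = sY - (-4), the left side becomes (s + 2)Y - (-4).
The right side is L{cos(9*t)} = s/(s^2 + 81).
So (s + 2)Y = s/(s^2 + 81) + (-4).
Isolate Y and clear denominators.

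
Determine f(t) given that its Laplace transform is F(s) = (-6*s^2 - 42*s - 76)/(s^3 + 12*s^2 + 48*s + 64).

f(t) = -2*t^2*exp(-4*t) + 6*t*exp(-4*t) - 6*exp(-4*t)

Factor the denominator: s^3 + 12*s^2 + 48*s + 64 = (s + 4)^3.
Partial fraction decomposition gives [-6/(s + 4)] + [6/(s + 4)^2] + [-4/(s + 4)^3].
Invert each term: -6/(s + 4) ↔ -6e^(-4t); 6/(s + 4)^2 ↔ 6t·e^(-4t); -4/(s + 4)^3 ↔ (-2)t^2·e^(-4t).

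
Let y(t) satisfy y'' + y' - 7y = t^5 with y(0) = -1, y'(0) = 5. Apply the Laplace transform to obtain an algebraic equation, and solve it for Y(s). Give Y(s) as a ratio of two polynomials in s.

Apply the Laplace transform to the equation.
With L{y''} = s^2 Y - s·y(0) - y'(0) and L{y'} = sY - y(0), with y(0) = -1, y'(0) = 5: the LHS transforms to (s^2 + s - 7)Y - (-s + 4).
The right side is L{t^5} = 120/s^6.
So (s^2 + s - 7)Y = 120/s^6 + (-s + 4).
Divide through and combine into a single rational function.

Y(s) = (-s^7 + 4*s^6 + 120)/(s^8 + s^7 - 7*s^6)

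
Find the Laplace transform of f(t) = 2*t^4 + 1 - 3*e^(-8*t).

The transform is linear, so treat each term independently.
(2)·[L{t^4} = 4!/s^5 = 24/s^5]; L{1} = 1/s; (-3)·[L{e^(-8t)} = 1/(s + 8)].

-3/(s + 8) + 1/s + 48/s^5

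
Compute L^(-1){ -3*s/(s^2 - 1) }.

Since L{cosh(t)} = s/(s^2 - 1), the inverse is cosh(t), scaled by -3.

-3*cosh(t)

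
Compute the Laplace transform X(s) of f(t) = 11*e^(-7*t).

X(s) = 11/(s + 7)

L{11} = 11/s.
By the first shifting theorem, multiplying by e^(-7t) replaces s with s + 7.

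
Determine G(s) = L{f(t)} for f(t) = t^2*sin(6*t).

L{sin(6t)} = 6/(s^2 + 36).
Then apply L{t^2·g(t)} = (-1)^2 d^2/ds^2[H(s)] with H(s) = 6/(s^2 + 36):
differentiating 2 times and applying the sign gives 36*(s^2 - 12)/(s^2 + 36)^3.

G(s) = 36*(s^2 - 12)/(s^2 + 36)^3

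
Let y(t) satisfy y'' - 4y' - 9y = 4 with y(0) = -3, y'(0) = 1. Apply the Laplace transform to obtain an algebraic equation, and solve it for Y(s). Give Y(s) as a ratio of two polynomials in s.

Y(s) = (-3*s^2 + 13*s + 4)/(s^3 - 4*s^2 - 9*s)

Apply the Laplace transform to the equation.
With L{y''} = s^2 Y - s·y(0) - y'(0) and L{y'} = sY - y(0), with y(0) = -3, y'(0) = 1: the LHS transforms to (s^2 - 4*s - 9)Y - (-3*s + 13).
The right side is L{4} = 4/s.
So (s^2 - 4*s - 9)Y = 4/s + (-3*s + 13).
Isolate Y and clear denominators.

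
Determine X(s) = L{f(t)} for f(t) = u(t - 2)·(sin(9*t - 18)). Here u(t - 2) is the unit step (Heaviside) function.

By the second shifting theorem, L{u(t - c)·g(t - c)} = e^(-cs)·G(s) with c = 2 and G(s) = L{g(t)}.
L{sin(9t)} = 9/(s^2 + 81).

X(s) = 9*exp(-2*s)/(s^2 + 81)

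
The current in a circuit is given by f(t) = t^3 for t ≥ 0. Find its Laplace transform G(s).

G(s) = 6/s^4

L{t^3} = 3!/s^4 = 6/s^4.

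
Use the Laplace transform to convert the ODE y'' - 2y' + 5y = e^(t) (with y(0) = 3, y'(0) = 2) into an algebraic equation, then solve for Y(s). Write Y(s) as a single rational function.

Y(s) = (3*s^2 - 7*s + 5)/(s^3 - 3*s^2 + 7*s - 5)

Laplace-transform each side.
The derivative rules (L{y''} = s^2 Y - s·y(0) - y'(0) and L{y'} = sY - y(0), with y(0) = 3, y'(0) = 2) turn the left side into (s^2 - 2*s + 5)Y - (3*s - 4).
The right side is L{e^(t)} = 1/(s - 1).
So (s^2 - 2*s + 5)Y = 1/(s - 1) + (3*s - 4).
Isolate Y and clear denominators.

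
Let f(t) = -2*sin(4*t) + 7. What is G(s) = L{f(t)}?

The transform is linear, so treat each term independently.
L{7} = 7/s; (-2)·[L{sin(4t)} = 4/(s^2 + 16)].

G(s) = -8/(s^2 + 16) + 7/s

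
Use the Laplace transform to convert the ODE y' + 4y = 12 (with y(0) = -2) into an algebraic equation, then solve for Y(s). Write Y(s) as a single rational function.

Y(s) = (-2*s + 12)/(s^2 + 4*s)

Transform both sides with L{·}.
With L{y'} = sY - y(0) = sY - (-2): the LHS transforms to (s + 4)Y - (-2).
The right side is L{12} = 12/s.
So (s + 4)Y = 12/s + (-2).
Divide through and combine into a single rational function.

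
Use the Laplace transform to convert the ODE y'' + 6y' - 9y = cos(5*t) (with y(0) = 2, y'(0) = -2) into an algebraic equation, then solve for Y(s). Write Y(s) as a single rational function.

Y(s) = (2*s^3 + 10*s^2 + 51*s + 250)/(s^4 + 6*s^3 + 16*s^2 + 150*s - 225)

Transform both sides with L{·}.
With L{y''} = s^2 Y - s·y(0) - y'(0) and L{y'} = sY - y(0), with y(0) = 2, y'(0) = -2: the LHS transforms to (s^2 + 6*s - 9)Y - (2*s + 10).
The right side is L{cos(5*t)} = s/(s^2 + 25).
So (s^2 + 6*s - 9)Y = s/(s^2 + 25) + (2*s + 10).
Solve for Y(s) and write it as one ratio of polynomials.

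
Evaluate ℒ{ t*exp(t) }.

L{e^(t)} = 1/(s - 1).
Then apply L{t·g(t)} = -d/ds[G(s)] with G(s) = 1/(s - 1):
differentiating 1 time and applying the sign gives (s - 1)^(-2).

(s - 1)^(-2)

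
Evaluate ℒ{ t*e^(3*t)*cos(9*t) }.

(s - 12)*(s + 6)/(s^2 - 6*s + 90)^2

L{cos(9t)} = s/(s^2 + 81).
Multiplying by e^(3t) shifts s → s - 3, so L{e^(3*t)*cos(9*t)} = (s - 3)/((s - 3)^2 + 81).
Then apply L{t·g(t)} = -d/ds[G(s)] with G(s) = (s - 3)/((s - 3)^2 + 81):
differentiating 1 time and applying the sign gives (s - 12)*(s + 6)/(s^2 - 6*s + 90)^2.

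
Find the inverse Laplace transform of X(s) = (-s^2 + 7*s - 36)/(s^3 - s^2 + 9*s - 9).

Factor the denominator: s^3 - s^2 + 9*s - 9 = (s - 1)*(s^2 + 9).
Partial fraction decomposition gives [-3/(s - 1)] + [2*s/(s^2 + 9)] + [9/(s^2 + 9)].
Invert each term: -3/(s - 1) ↔ -3e^(t); 2·s/(s^2 + 9) ↔ 2cos(3t); 3·3/(s^2 + 9) ↔ 3sin(3t).

-3*exp(t) + 3*sin(3*t) + 2*cos(3*t)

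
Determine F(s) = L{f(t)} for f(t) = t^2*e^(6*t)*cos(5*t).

F(s) = 2*(s - 6)*(s^2 - 12*s - 39)/(s^2 - 12*s + 61)^3

L{cos(5t)} = s/(s^2 + 25).
Multiplying by e^(6t) shifts s → s - 6, so L{e^(6*t)*cos(5*t)} = (s - 6)/((s - 6)^2 + 25).
Then apply L{t^2·g(t)} = (-1)^2 d^2/ds^2[G(s)] with G(s) = (s - 6)/((s - 6)^2 + 25):
differentiating 2 times and applying the sign gives 2*(s - 6)*(s^2 - 12*s - 39)/(s^2 - 12*s + 61)^3.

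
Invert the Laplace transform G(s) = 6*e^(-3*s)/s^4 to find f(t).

f(t) = Heaviside(t - 3)*((t - 3)^3)

The factor e^(-3s) signals a time shift by c = 3 (second shifting theorem).
L{t^3} = 3!/s^4 = 6/s^4, so L^-1{6/s^4} = t^3.
Hence the inverse is u(t - 3) times that function evaluated at t - 3.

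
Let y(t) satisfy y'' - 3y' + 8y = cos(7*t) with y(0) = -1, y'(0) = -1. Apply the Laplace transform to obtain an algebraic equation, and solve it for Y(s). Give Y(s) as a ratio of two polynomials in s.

Y(s) = (-s^3 + 2*s^2 - 48*s + 98)/(s^4 - 3*s^3 + 57*s^2 - 147*s + 392)

Apply the Laplace transform to the equation.
With L{y''} = s^2 Y - s·y(0) - y'(0) and L{y'} = sY - y(0), with y(0) = -1, y'(0) = -1: the LHS transforms to (s^2 - 3*s + 8)Y - (-s + 2).
The right side is L{cos(7*t)} = s/(s^2 + 49).
So (s^2 - 3*s + 8)Y = s/(s^2 + 49) + (-s + 2).
Isolate Y and clear denominators.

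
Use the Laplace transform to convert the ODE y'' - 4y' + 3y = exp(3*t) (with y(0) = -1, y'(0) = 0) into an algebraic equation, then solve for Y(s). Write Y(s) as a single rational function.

Y(s) = (-s^2 + 7*s - 11)/(s^3 - 7*s^2 + 15*s - 9)

Take the Laplace transform of both sides.
The derivative rules (L{y''} = s^2 Y - s·y(0) - y'(0) and L{y'} = sY - y(0), with y(0) = -1, y'(0) = 0) turn the left side into (s^2 - 4*s + 3)Y - (-s + 4).
The right side is L{exp(3*t)} = 1/(s - 3).
So (s^2 - 4*s + 3)Y = 1/(s - 3) + (-s + 4).
Solve for Y(s) and write it as one ratio of polynomials.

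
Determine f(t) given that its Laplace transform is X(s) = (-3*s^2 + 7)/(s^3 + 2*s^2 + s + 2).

Factor the denominator: s^3 + 2*s^2 + s + 2 = (s + 2)*(s^2 + 1).
Partial fraction decomposition gives [-1/(s + 2)] + [-2*s/(s^2 + 1)] + [4/(s^2 + 1)].
Invert each term: -1/(s + 2) ↔ -e^(-2t); -2·s/(s^2 + 1) ↔ -2cos(t); 4·1/(s^2 + 1) ↔ 4sin(t).

f(t) = 4*sin(t) - 2*cos(t) - exp(-2*t)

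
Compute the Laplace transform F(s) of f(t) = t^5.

L{t^5} = 5!/s^6 = 120/s^6.

F(s) = 120/s^6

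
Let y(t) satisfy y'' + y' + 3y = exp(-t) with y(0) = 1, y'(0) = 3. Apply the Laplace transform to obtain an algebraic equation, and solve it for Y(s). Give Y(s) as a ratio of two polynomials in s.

Transform both sides with L{·}.
With L{y''} = s^2 Y - s·y(0) - y'(0) and L{y'} = sY - y(0), with y(0) = 1, y'(0) = 3: the LHS transforms to (s^2 + s + 3)Y - (s + 4).
The right side is L{exp(-t)} = 1/(s + 1).
So (s^2 + s + 3)Y = 1/(s + 1) + (s + 4).
Solve for Y(s) and write it as one ratio of polynomials.

Y(s) = (s^2 + 5*s + 5)/(s^3 + 2*s^2 + 4*s + 3)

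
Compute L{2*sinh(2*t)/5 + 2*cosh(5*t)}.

2*s/(s^2 - 25) + 4/(5*(s^2 - 4))

The transform is linear, so treat each term independently.
(2/5)·[L{sinh(2t)} = 2/(s^2 - 4)]; (2)·[L{cosh(5t)} = s/(s^2 - 25)].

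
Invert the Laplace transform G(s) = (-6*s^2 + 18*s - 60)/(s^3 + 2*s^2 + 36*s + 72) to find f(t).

Factor the denominator: s^3 + 2*s^2 + 36*s + 72 = (s + 2)*(s^2 + 36).
Partial fraction decomposition gives [-3/(s + 2)] + [-3*s/(s^2 + 36)] + [24/(s^2 + 36)].
Invert each term: -3/(s + 2) ↔ -3e^(-2t); -3·s/(s^2 + 36) ↔ -3cos(6t); 4·6/(s^2 + 36) ↔ 4sin(6t).

f(t) = 4*sin(6*t) - 3*cos(6*t) - 3*exp(-2*t)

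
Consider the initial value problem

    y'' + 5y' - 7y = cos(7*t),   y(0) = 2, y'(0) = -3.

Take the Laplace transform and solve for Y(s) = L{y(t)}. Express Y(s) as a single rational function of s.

Take the Laplace transform of both sides.
Using L{y''} = s^2 Y - s·y(0) - y'(0) and L{y'} = sY - y(0), with y(0) = 2, y'(0) = -3, the left side becomes (s^2 + 5*s - 7)Y - (2*s + 7).
The right side is L{cos(7*t)} = s/(s^2 + 49).
So (s^2 + 5*s - 7)Y = s/(s^2 + 49) + (2*s + 7).
Isolate Y and clear denominators.

Y(s) = (2*s^3 + 7*s^2 + 99*s + 343)/(s^4 + 5*s^3 + 42*s^2 + 245*s - 343)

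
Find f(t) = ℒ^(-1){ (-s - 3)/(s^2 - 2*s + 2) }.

Complete the square in the denominator: s^2 - 2*s + 2 = (s - 1)^2 + 1^2.
Split the numerator to match: -s - 3 = -1·(s - 1) - 4·1.
Invert each term: -1·(s - 1)/((s - 1)^2 + 1) ↔ -e^(t)cos(t); -4·1/((s - 1)^2 + 1) ↔ -4e^(t)sin(t).

f(t) = -4*exp(t)*sin(t) - exp(t)*cos(t)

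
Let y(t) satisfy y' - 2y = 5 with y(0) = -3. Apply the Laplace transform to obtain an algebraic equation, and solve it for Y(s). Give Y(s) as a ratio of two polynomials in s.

Apply the Laplace transform to the equation.
Using L{y'} = sY - y(0) = sY - (-3), the left side becomes (s - 2)Y - (-3).
The right side is L{5} = 5/s.
So (s - 2)Y = 5/s + (-3).
Isolate Y and clear denominators.

Y(s) = (-3*s + 5)/(s^2 - 2*s)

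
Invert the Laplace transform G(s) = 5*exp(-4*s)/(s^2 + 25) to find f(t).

The factor e^(-4s) signals a time shift by c = 4 (second shifting theorem).
L{sin(5t)} = 5/(s^2 + 25), so L^-1{5/(s^2 + 25)} = sin(5*t).
Hence the inverse is u(t - 4) times that function evaluated at t - 4.

f(t) = Heaviside(t - 4)*(sin(5*t - 20))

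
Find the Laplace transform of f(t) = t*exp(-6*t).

L{e^(-6t)} = 1/(s + 6).
Then apply L{t·g(t)} = -d/ds[G(s)] with G(s) = 1/(s + 6):
differentiating 1 time and applying the sign gives (s + 6)^(-2).

(s + 6)^(-2)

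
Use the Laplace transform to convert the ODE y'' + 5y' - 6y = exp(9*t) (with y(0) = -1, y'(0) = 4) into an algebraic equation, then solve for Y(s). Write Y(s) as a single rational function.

Y(s) = (-s^2 + 8*s + 10)/(s^3 - 4*s^2 - 51*s + 54)

Apply the Laplace transform to the equation.
With L{y''} = s^2 Y - s·y(0) - y'(0) and L{y'} = sY - y(0), with y(0) = -1, y'(0) = 4: the LHS transforms to (s^2 + 5*s - 6)Y - (-s - 1).
The right side is L{exp(9*t)} = 1/(s - 9).
So (s^2 + 5*s - 6)Y = 1/(s - 9) + (-s - 1).
Divide through and combine into a single rational function.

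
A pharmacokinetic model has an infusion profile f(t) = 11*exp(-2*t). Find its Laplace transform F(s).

L{11} = 11/s.
By the first shifting theorem, multiplying by e^(-2t) replaces s with s + 2.

F(s) = 11/(s + 2)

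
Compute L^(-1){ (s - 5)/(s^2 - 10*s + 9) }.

exp(5*t)*cosh(4*t)

Rewrite the denominator: s^2 - 10*s + 9 = (s - 5)^2 - 16.
The form in (s - 5) signals a first-shifting-theorem factor e^(5t).
Since L{cosh(4t)} = s/(s^2 - 16), the inverse is e^(5*t)*cosh(4*t).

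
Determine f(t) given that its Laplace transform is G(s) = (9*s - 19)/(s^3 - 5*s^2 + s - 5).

f(t) = exp(5*t) + 4*sin(t) - cos(t)

Factor the denominator: s^3 - 5*s^2 + s - 5 = (s - 5)*(s^2 + 1).
Partial fraction decomposition gives [1/(s - 5)] + [-s/(s^2 + 1)] + [4/(s^2 + 1)].
Invert each term: 1/(s - 5) ↔ e^(5t); -1·s/(s^2 + 1) ↔ -cos(t); 4·1/(s^2 + 1) ↔ 4sin(t).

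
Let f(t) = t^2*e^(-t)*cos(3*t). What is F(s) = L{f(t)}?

F(s) = 2*(s + 1)*(s^2 + 2*s - 26)/(s^2 + 2*s + 10)^3

L{cos(3t)} = s/(s^2 + 9).
Multiplying by e^(-t) shifts s → s + 1, so L{e^(-t)*cos(3*t)} = (s + 1)/((s + 1)^2 + 9).
Then apply L{t^2·g(t)} = (-1)^2 d^2/ds^2[G(s)] with G(s) = (s + 1)/((s + 1)^2 + 9):
differentiating 2 times and applying the sign gives 2*(s + 1)*(s^2 + 2*s - 26)/(s^2 + 2*s + 10)^3.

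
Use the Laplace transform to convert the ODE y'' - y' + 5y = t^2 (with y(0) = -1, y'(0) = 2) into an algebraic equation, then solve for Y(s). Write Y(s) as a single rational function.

Apply the Laplace transform to the equation.
The derivative rules (L{y''} = s^2 Y - s·y(0) - y'(0) and L{y'} = sY - y(0), with y(0) = -1, y'(0) = 2) turn the left side into (s^2 - s + 5)Y - (-s + 3).
The right side is L{t^2} = 2/s^3.
So (s^2 - s + 5)Y = 2/s^3 + (-s + 3).
Solve for Y(s) and write it as one ratio of polynomials.

Y(s) = (-s^4 + 3*s^3 + 2)/(s^5 - s^4 + 5*s^3)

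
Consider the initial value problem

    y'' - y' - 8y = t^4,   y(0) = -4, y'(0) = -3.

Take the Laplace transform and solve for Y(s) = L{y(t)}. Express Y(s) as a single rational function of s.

Y(s) = (-4*s^6 + s^5 + 24)/(s^7 - s^6 - 8*s^5)

Laplace-transform each side.
With L{y''} = s^2 Y - s·y(0) - y'(0) and L{y'} = sY - y(0), with y(0) = -4, y'(0) = -3: the LHS transforms to (s^2 - s - 8)Y - (-4*s + 1).
The right side is L{t^4} = 24/s^5.
So (s^2 - s - 8)Y = 24/s^5 + (-4*s + 1).
Isolate Y and clear denominators.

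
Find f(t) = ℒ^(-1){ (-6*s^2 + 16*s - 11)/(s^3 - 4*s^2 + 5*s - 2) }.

f(t) = t*exp(t) - 3*exp(2*t) - 3*exp(t)

Factor the denominator: s^3 - 4*s^2 + 5*s - 2 = (s - 2)*(s - 1)^2.
Partial fraction decomposition gives [-3/(s - 1)] + [(s - 1)^(-2)] + [-3/(s - 2)].
Invert each term: -3/(s - 1) ↔ -3e^(t); 1/(s - 1)^2 ↔ t·e^(t); -3/(s - 2) ↔ -3e^(2t).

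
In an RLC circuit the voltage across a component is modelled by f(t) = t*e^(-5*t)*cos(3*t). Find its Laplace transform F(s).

L{cos(3t)} = s/(s^2 + 9).
Multiplying by e^(-5t) shifts s → s + 5, so L{e^(-5*t)*cos(3*t)} = (s + 5)/((s + 5)^2 + 9).
Then apply L{t·g(t)} = -d/ds[G(s)] with G(s) = (s + 5)/((s + 5)^2 + 9):
differentiating 1 time and applying the sign gives (s + 2)*(s + 8)/(s^2 + 10*s + 34)^2.

F(s) = (s + 2)*(s + 8)/(s^2 + 10*s + 34)^2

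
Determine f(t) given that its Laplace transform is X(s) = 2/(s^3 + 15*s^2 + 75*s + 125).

f(t) = t^2*exp(-5*t)

Rewrite the denominator: s^3 + 15*s^2 + 75*s + 125 = (s + 5)^3.
The form in (s + 5) signals a first-shifting-theorem factor e^(-5t).
Since L{t^2} = 2!/s^3 = 2/s^3, the inverse is t^2*e^(-5*t).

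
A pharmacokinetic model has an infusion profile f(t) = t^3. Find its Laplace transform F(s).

L{t^3} = 3!/s^4 = 6/s^4.

F(s) = 6/s^4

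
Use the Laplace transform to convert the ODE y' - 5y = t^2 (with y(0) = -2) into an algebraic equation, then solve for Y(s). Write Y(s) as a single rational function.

Y(s) = (-2*s^3 + 2)/(s^4 - 5*s^3)

Take the Laplace transform of both sides.
Using L{y'} = sY - y(0) = sY - (-2), the left side becomes (s - 5)Y - (-2).
The right side is L{t^2} = 2/s^3.
So (s - 5)Y = 2/s^3 + (-2).
Solve for Y(s) and write it as one ratio of polynomials.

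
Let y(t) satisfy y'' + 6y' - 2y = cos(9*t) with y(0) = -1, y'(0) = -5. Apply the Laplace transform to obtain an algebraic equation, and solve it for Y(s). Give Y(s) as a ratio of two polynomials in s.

Apply the Laplace transform to the equation.
Using L{y''} = s^2 Y - s·y(0) - y'(0) and L{y'} = sY - y(0), with y(0) = -1, y'(0) = -5, the left side becomes (s^2 + 6*s - 2)Y - (-s - 11).
The right side is L{cos(9*t)} = s/(s^2 + 81).
So (s^2 + 6*s - 2)Y = s/(s^2 + 81) + (-s - 11).
Solve for Y(s) and write it as one ratio of polynomials.

Y(s) = (-s^3 - 11*s^2 - 80*s - 891)/(s^4 + 6*s^3 + 79*s^2 + 486*s - 162)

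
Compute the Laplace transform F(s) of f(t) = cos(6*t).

L{cos(6t)} = s/(s^2 + 36).

F(s) = s/(s^2 + 36)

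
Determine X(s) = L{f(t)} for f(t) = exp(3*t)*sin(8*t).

L{sin(8t)} = 8/(s^2 + 64).
By the first shifting theorem, multiplying by e^(3t) replaces s with s - 3.

X(s) = 8/((s - 3)^2 + 64)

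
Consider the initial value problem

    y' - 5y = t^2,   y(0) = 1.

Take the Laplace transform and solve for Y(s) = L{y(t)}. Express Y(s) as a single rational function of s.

Take the Laplace transform of both sides.
Using L{y'} = sY - y(0) = sY - 1, the left side becomes (s - 5)Y - (1).
The right side is L{t^2} = 2/s^3.
So (s - 5)Y = 2/s^3 + (1).
Divide through and combine into a single rational function.

Y(s) = (s^3 + 2)/(s^4 - 5*s^3)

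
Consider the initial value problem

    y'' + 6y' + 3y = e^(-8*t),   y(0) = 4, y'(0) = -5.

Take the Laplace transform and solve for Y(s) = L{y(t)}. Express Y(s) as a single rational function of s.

Take the Laplace transform of both sides.
Using L{y''} = s^2 Y - s·y(0) - y'(0) and L{y'} = sY - y(0), with y(0) = 4, y'(0) = -5, the left side becomes (s^2 + 6*s + 3)Y - (4*s + 19).
The right side is L{e^(-8*t)} = 1/(s + 8).
So (s^2 + 6*s + 3)Y = 1/(s + 8) + (4*s + 19).
Isolate Y and clear denominators.

Y(s) = (4*s^2 + 51*s + 153)/(s^3 + 14*s^2 + 51*s + 24)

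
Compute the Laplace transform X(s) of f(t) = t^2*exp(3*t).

L{e^(3t)} = 1/(s - 3).
Then apply L{t^2·g(t)} = (-1)^2 d^2/ds^2[G(s)] with G(s) = 1/(s - 3):
differentiating 2 times and applying the sign gives 2/(s - 3)^3.

X(s) = 2/(s - 3)^3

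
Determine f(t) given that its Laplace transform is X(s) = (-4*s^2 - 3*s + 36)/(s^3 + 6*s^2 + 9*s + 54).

f(t) = 3*sin(3*t) - 2*cos(3*t) - 2*exp(-6*t)

Factor the denominator: s^3 + 6*s^2 + 9*s + 54 = (s + 6)*(s^2 + 9).
Partial fraction decomposition gives [-2/(s + 6)] + [-2*s/(s^2 + 9)] + [9/(s^2 + 9)].
Invert each term: -2/(s + 6) ↔ -2e^(-6t); -2·s/(s^2 + 9) ↔ -2cos(3t); 3·3/(s^2 + 9) ↔ 3sin(3t).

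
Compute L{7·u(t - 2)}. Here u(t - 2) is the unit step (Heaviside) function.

By the second shifting theorem, L{u(t - c)·g(t - c)} = e^(-cs)·H(s) with c = 2 and H(s) = L{g(t)}.
L{7} = 7/s.

7*exp(-2*s)/s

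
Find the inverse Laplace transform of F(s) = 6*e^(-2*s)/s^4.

Heaviside(t - 2)*((t - 2)^3)

The factor e^(-2s) signals a time shift by c = 2 (second shifting theorem).
L{t^3} = 3!/s^4 = 6/s^4, so L^-1{6/s^4} = t^3.
Hence the inverse is u(t - 2) times that function evaluated at t - 2.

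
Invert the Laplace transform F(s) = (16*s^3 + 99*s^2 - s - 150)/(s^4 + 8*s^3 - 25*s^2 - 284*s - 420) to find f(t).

f(t) = 6*exp(6*t) - exp(-2*t) + 5*exp(-5*t) + 6*exp(-7*t)

Factor the denominator: s^4 + 8*s^3 - 25*s^2 - 284*s - 420 = (s - 6)*(s + 2)*(s + 5)*(s + 7).
Partial fraction decomposition gives [5/(s + 5)] + [6/(s + 7)] + [6/(s - 6)] + [-1/(s + 2)].
Invert each term: 5/(s + 5) ↔ 5e^(-5t); 6/(s + 7) ↔ 6e^(-7t); 6/(s - 6) ↔ 6e^(6t); -1/(s + 2) ↔ -e^(-2t).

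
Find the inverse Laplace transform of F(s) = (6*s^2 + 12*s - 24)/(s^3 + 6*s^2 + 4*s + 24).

-3*sin(2*t) + 3*cos(2*t) + 3*exp(-6*t)

Factor the denominator: s^3 + 6*s^2 + 4*s + 24 = (s + 6)*(s^2 + 4).
Partial fraction decomposition gives [3/(s + 6)] + [3*s/(s^2 + 4)] + [-6/(s^2 + 4)].
Invert each term: 3/(s + 6) ↔ 3e^(-6t); 3·s/(s^2 + 4) ↔ 3cos(2t); -3·2/(s^2 + 4) ↔ -3sin(2t).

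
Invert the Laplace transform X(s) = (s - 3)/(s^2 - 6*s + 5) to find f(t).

Rewrite the denominator: s^2 - 6*s + 5 = (s - 3)^2 - 4.
The form in (s - 3) signals a first-shifting-theorem factor e^(3t).
Since L{cosh(2t)} = s/(s^2 - 4), the inverse is e^(3*t)*cosh(2*t).

f(t) = exp(3*t)*cosh(2*t)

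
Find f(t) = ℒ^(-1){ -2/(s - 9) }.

Since L{e^(9t)} = 1/(s - 9), the inverse is exp(9*t), scaled by -2.

f(t) = -2*exp(9*t)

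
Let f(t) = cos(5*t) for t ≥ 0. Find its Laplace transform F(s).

L{cos(5t)} = s/(s^2 + 25).

F(s) = s/(s^2 + 25)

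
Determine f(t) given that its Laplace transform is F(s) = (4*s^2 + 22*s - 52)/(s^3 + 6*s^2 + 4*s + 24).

Factor the denominator: s^3 + 6*s^2 + 4*s + 24 = (s + 6)*(s^2 + 4).
Partial fraction decomposition gives [-1/(s + 6)] + [5*s/(s^2 + 4)] + [-8/(s^2 + 4)].
Invert each term: -1/(s + 6) ↔ -e^(-6t); 5·s/(s^2 + 4) ↔ 5cos(2t); -4·2/(s^2 + 4) ↔ -4sin(2t).

f(t) = -4*sin(2*t) + 5*cos(2*t) - exp(-6*t)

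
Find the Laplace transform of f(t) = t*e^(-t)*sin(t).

2*(s + 1)/(s^2 + 2*s + 2)^2

L{sin(t)} = 1/(s^2 + 1).
Multiplying by e^(-t) shifts s → s + 1, so L{e^(-t)*sin(t)} = 1/((s + 1)^2 + 1).
Then apply L{t·g(t)} = -d/ds[H(s)] with H(s) = 1/((s + 1)^2 + 1):
differentiating 1 time and applying the sign gives 2*(s + 1)/(s^2 + 2*s + 2)^2.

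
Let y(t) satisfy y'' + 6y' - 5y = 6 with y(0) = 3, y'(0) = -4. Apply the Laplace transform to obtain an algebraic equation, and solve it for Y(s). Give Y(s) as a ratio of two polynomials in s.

Apply the Laplace transform to the equation.
With L{y''} = s^2 Y - s·y(0) - y'(0) and L{y'} = sY - y(0), with y(0) = 3, y'(0) = -4: the LHS transforms to (s^2 + 6*s - 5)Y - (3*s + 14).
The right side is L{6} = 6/s.
So (s^2 + 6*s - 5)Y = 6/s + (3*s + 14).
Solve for Y(s) and write it as one ratio of polynomials.

Y(s) = (3*s^2 + 14*s + 6)/(s^3 + 6*s^2 - 5*s)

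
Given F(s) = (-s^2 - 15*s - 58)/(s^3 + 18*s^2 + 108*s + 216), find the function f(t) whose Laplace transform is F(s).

Factor the denominator: s^3 + 18*s^2 + 108*s + 216 = (s + 6)^3.
Partial fraction decomposition gives [-1/(s + 6)] + [-3/(s + 6)^2] + [-4/(s + 6)^3].
Invert each term: -1/(s + 6) ↔ -e^(-6t); -3/(s + 6)^2 ↔ -3t·e^(-6t); -4/(s + 6)^3 ↔ (-2)t^2·e^(-6t).

f(t) = -2*t^2*exp(-6*t) - 3*t*exp(-6*t) - exp(-6*t)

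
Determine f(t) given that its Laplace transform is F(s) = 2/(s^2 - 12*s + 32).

f(t) = exp(6*t)*sinh(2*t)

Rewrite the denominator: s^2 - 12*s + 32 = (s - 6)^2 - 4.
The form in (s - 6) signals a first-shifting-theorem factor e^(6t).
Since L{sinh(2t)} = 2/(s^2 - 4), the inverse is exp(6*t)*sinh(2*t).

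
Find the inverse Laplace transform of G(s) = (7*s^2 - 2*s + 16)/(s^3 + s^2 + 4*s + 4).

Factor the denominator: s^3 + s^2 + 4*s + 4 = (s + 1)*(s^2 + 4).
Partial fraction decomposition gives [5/(s + 1)] + [2*s/(s^2 + 4)] + [-4/(s^2 + 4)].
Invert each term: 5/(s + 1) ↔ 5e^(-t); 2·s/(s^2 + 4) ↔ 2cos(2t); -2·2/(s^2 + 4) ↔ -2sin(2t).

-2*sin(2*t) + 2*cos(2*t) + 5*exp(-t)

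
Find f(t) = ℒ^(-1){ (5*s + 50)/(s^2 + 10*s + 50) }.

f(t) = 5*exp(-5*t)*sin(5*t) + 5*exp(-5*t)*cos(5*t)

Complete the square in the denominator: s^2 + 10*s + 50 = (s + 5)^2 + 5^2.
Split the numerator to match: 5*s + 50 = 5·(s + 5) + 5·5.
Invert each term: 5·(s + 5)/((s + 5)^2 + 25) ↔ 5e^(-5t)cos(5t); 5·5/((s + 5)^2 + 25) ↔ 5e^(-5t)sin(5t).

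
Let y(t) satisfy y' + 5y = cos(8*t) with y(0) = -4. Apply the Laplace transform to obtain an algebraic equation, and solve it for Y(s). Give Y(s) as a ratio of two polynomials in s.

Take the Laplace transform of both sides.
With L{y'} = sY - y(0) = sY - (-4): the LHS transforms to (s + 5)Y - (-4).
The right side is L{cos(8*t)} = s/(s^2 + 64).
So (s + 5)Y = s/(s^2 + 64) + (-4).
Divide through and combine into a single rational function.

Y(s) = (-4*s^2 + s - 256)/(s^3 + 5*s^2 + 64*s + 320)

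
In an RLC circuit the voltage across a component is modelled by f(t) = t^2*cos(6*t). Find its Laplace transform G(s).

G(s) = 2*s*(s^2 - 108)/(s^2 + 36)^3

L{cos(6t)} = s/(s^2 + 36).
Then apply L{t^2·g(t)} = (-1)^2 d^2/ds^2[H(s)] with H(s) = s/(s^2 + 36):
differentiating 2 times and applying the sign gives 2*s*(s^2 - 108)/(s^2 + 36)^3.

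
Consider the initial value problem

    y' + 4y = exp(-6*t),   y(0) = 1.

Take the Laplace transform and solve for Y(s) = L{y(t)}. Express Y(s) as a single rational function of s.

Y(s) = (s + 7)/(s^2 + 10*s + 24)

Apply the Laplace transform to the equation.
The derivative rules (L{y'} = sY - y(0) = sY - 1) turn the left side into (s + 4)Y - (1).
The right side is L{exp(-6*t)} = 1/(s + 6).
So (s + 4)Y = 1/(s + 6) + (1).
Divide through and combine into a single rational function.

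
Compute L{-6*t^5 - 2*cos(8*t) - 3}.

-2*s/(s^2 + 64) - 3/s - 720/s^6

By linearity of the Laplace transform, transform each term separately.
L{-3} = -3/s; (-2)·[L{cos(8t)} = s/(s^2 + 64)]; (-6)·[L{t^5} = 5!/s^6 = 120/s^6].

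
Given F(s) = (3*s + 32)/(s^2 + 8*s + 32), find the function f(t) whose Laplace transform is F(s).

f(t) = 5*exp(-4*t)*sin(4*t) + 3*exp(-4*t)*cos(4*t)

Complete the square in the denominator: s^2 + 8*s + 32 = (s + 4)^2 + 4^2.
Split the numerator to match: 3*s + 32 = 3·(s + 4) + 5·4.
Invert each term: 3·(s + 4)/((s + 4)^2 + 16) ↔ 3e^(-4t)cos(4t); 5·4/((s + 4)^2 + 16) ↔ 5e^(-4t)sin(4t).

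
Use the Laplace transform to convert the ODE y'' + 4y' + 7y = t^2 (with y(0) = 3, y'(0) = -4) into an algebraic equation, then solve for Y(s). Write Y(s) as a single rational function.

Laplace-transform each side.
With L{y''} = s^2 Y - s·y(0) - y'(0) and L{y'} = sY - y(0), with y(0) = 3, y'(0) = -4: the LHS transforms to (s^2 + 4*s + 7)Y - (3*s + 8).
The right side is L{t^2} = 2/s^3.
So (s^2 + 4*s + 7)Y = 2/s^3 + (3*s + 8).
Isolate Y and clear denominators.

Y(s) = (3*s^4 + 8*s^3 + 2)/(s^5 + 4*s^4 + 7*s^3)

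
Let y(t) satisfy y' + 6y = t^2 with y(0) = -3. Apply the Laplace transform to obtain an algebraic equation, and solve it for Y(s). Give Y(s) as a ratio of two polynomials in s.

Y(s) = (-3*s^3 + 2)/(s^4 + 6*s^3)

Laplace-transform each side.
The derivative rules (L{y'} = sY - y(0) = sY - (-3)) turn the left side into (s + 6)Y - (-3).
The right side is L{t^2} = 2/s^3.
So (s + 6)Y = 2/s^3 + (-3).
Solve for Y(s) and write it as one ratio of polynomials.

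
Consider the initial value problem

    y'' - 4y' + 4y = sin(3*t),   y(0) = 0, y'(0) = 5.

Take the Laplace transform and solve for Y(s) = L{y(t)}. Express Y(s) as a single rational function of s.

Y(s) = (5*s^2 + 48)/(s^4 - 4*s^3 + 13*s^2 - 36*s + 36)

Take the Laplace transform of both sides.
With L{y''} = s^2 Y - s·y(0) - y'(0) and L{y'} = sY - y(0), with y(0) = 0, y'(0) = 5: the LHS transforms to (s^2 - 4*s + 4)Y - (5).
The right side is L{sin(3*t)} = 3/(s^2 + 9).
So (s^2 - 4*s + 4)Y = 3/(s^2 + 9) + (5).
Divide through and combine into a single rational function.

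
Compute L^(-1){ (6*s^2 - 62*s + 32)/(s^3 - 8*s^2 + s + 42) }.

-3*exp(7*t) + 5*exp(3*t) + 4*exp(-2*t)

Factor the denominator: s^3 - 8*s^2 + s + 42 = (s - 7)*(s - 3)*(s + 2).
Partial fraction decomposition gives [4/(s + 2)] + [-3/(s - 7)] + [5/(s - 3)].
Invert each term: 4/(s + 2) ↔ 4e^(-2t); -3/(s - 7) ↔ -3e^(7t); 5/(s - 3) ↔ 5e^(3t).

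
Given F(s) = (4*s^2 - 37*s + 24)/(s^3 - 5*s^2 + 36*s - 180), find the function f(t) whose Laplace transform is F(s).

f(t) = -exp(5*t) - 2*sin(6*t) + 5*cos(6*t)

Factor the denominator: s^3 - 5*s^2 + 36*s - 180 = (s - 5)*(s^2 + 36).
Partial fraction decomposition gives [-1/(s - 5)] + [5*s/(s^2 + 36)] + [-12/(s^2 + 36)].
Invert each term: -1/(s - 5) ↔ -e^(5t); 5·s/(s^2 + 36) ↔ 5cos(6t); -2·6/(s^2 + 36) ↔ -2sin(6t).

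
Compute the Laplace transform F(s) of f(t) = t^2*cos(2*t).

L{cos(2t)} = s/(s^2 + 4).
Then apply L{t^2·g(t)} = (-1)^2 d^2/ds^2[G(s)] with G(s) = s/(s^2 + 4):
differentiating 2 times and applying the sign gives 2*s*(s^2 - 12)/(s^2 + 4)^3.

F(s) = 2*s*(s^2 - 12)/(s^2 + 4)^3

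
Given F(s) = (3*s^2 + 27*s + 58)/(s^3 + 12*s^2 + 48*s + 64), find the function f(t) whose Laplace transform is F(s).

f(t) = -t^2*exp(-4*t) + 3*t*exp(-4*t) + 3*exp(-4*t)

Factor the denominator: s^3 + 12*s^2 + 48*s + 64 = (s + 4)^3.
Partial fraction decomposition gives [3/(s + 4)] + [3/(s + 4)^2] + [-2/(s + 4)^3].
Invert each term: 3/(s + 4) ↔ 3e^(-4t); 3/(s + 4)^2 ↔ 3t·e^(-4t); -2/(s + 4)^3 ↔ (-1)t^2·e^(-4t).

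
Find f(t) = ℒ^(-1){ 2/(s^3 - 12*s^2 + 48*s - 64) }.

Rewrite the denominator: s^3 - 12*s^2 + 48*s - 64 = (s - 4)^3.
The form in (s - 4) signals a first-shifting-theorem factor e^(4t).
Since L{t^2} = 2!/s^3 = 2/s^3, the inverse is t^2*exp(4*t).

f(t) = t^2*exp(4*t)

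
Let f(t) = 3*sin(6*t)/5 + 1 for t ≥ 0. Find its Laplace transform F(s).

F(s) = 18/(5*(s^2 + 36)) + 1/s

Apply the Laplace transform termwise.
(3/5)·[L{sin(6t)} = 6/(s^2 + 36)]; L{1} = 1/s.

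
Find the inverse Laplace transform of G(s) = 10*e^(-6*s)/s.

The factor e^(-6s) signals a time shift by c = 6 (second shifting theorem).
L{10} = 10/s, so L^-1{10/s} = 10.
Hence the inverse is u(t - 6) times that function evaluated at t - 6.

Heaviside(t - 6)*(10)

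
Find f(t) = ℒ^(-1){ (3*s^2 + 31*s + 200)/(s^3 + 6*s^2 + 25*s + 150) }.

Factor the denominator: s^3 + 6*s^2 + 25*s + 150 = (s + 6)*(s^2 + 25).
Partial fraction decomposition gives [2/(s + 6)] + [s/(s^2 + 25)] + [25/(s^2 + 25)].
Invert each term: 2/(s + 6) ↔ 2e^(-6t); 1·s/(s^2 + 25) ↔ cos(5t); 5·5/(s^2 + 25) ↔ 5sin(5t).

f(t) = 5*sin(5*t) + cos(5*t) + 2*exp(-6*t)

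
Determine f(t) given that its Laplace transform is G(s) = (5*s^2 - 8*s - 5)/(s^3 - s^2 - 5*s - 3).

Factor the denominator: s^3 - s^2 - 5*s - 3 = (s - 3)*(s + 1)^2.
Partial fraction decomposition gives [4/(s + 1)] + [-2/(s + 1)^2] + [1/(s - 3)].
Invert each term: 4/(s + 1) ↔ 4e^(-t); -2/(s + 1)^2 ↔ -2t·e^(-t); 1/(s - 3) ↔ e^(3t).

f(t) = -2*t*exp(-t) + exp(3*t) + 4*exp(-t)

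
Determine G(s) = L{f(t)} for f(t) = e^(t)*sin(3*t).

L{sin(3t)} = 3/(s^2 + 9).
By the first shifting theorem, multiplying by e^(t) replaces s with s - 1.

G(s) = 3/((s - 1)^2 + 9)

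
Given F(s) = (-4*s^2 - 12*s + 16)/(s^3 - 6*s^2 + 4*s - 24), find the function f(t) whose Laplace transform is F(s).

f(t) = -5*exp(6*t) - 3*sin(2*t) + cos(2*t)

Factor the denominator: s^3 - 6*s^2 + 4*s - 24 = (s - 6)*(s^2 + 4).
Partial fraction decomposition gives [-5/(s - 6)] + [s/(s^2 + 4)] + [-6/(s^2 + 4)].
Invert each term: -5/(s - 6) ↔ -5e^(6t); 1·s/(s^2 + 4) ↔ cos(2t); -3·2/(s^2 + 4) ↔ -3sin(2t).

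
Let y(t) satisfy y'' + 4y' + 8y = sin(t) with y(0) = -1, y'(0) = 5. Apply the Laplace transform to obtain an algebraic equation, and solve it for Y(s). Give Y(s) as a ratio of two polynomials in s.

Laplace-transform each side.
The derivative rules (L{y''} = s^2 Y - s·y(0) - y'(0) and L{y'} = sY - y(0), with y(0) = -1, y'(0) = 5) turn the left side into (s^2 + 4*s + 8)Y - (-s + 1).
The right side is L{sin(t)} = 1/(s^2 + 1).
So (s^2 + 4*s + 8)Y = 1/(s^2 + 1) + (-s + 1).
Solve for Y(s) and write it as one ratio of polynomials.

Y(s) = (-s^3 + s^2 - s + 2)/(s^4 + 4*s^3 + 9*s^2 + 4*s + 8)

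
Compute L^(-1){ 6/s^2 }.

6*t

Since L{t} = 1!/s^2 = 1/s^2, the inverse is t, scaled by 6.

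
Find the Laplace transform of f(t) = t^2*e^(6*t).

L{e^(6t)} = 1/(s - 6).
Then apply L{t^2·g(t)} = (-1)^2 d^2/ds^2[G(s)] with G(s) = 1/(s - 6):
differentiating 2 times and applying the sign gives 2/(s - 6)^3.

2/(s - 6)^3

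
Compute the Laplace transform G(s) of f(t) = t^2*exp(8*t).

G(s) = 2/(s - 8)^3

L{t^2} = 2!/s^3 = 2/s^3.
By the first shifting theorem, multiplying by e^(8t) replaces s with s - 8.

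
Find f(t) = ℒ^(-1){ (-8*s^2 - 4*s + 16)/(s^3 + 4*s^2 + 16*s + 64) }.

Factor the denominator: s^3 + 4*s^2 + 16*s + 64 = (s + 4)*(s^2 + 16).
Partial fraction decomposition gives [-3/(s + 4)] + [-5*s/(s^2 + 16)] + [16/(s^2 + 16)].
Invert each term: -3/(s + 4) ↔ -3e^(-4t); -5·s/(s^2 + 16) ↔ -5cos(4t); 4·4/(s^2 + 16) ↔ 4sin(4t).

f(t) = 4*sin(4*t) - 5*cos(4*t) - 3*exp(-4*t)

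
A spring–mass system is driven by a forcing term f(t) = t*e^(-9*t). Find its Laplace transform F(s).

F(s) = (s + 9)^(-2)

L{e^(-9t)} = 1/(s + 9).
Then apply L{t·g(t)} = -d/ds[G(s)] with G(s) = 1/(s + 9):
differentiating 1 time and applying the sign gives (s + 9)^(-2).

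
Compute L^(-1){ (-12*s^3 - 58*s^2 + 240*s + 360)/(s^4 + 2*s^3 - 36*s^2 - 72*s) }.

Factor the denominator: s^4 + 2*s^3 - 36*s^2 - 72*s = s*(s - 6)*(s + 2)*(s + 6).
Partial fraction decomposition gives [2/(s + 6)] + [-5/s] + [-5/(s - 6)] + [-4/(s + 2)].
Invert each term: 2/(s + 6) ↔ 2e^(-6t); -5/(s - 0) ↔ -5e^(0t); -5/(s - 6) ↔ -5e^(6t); -4/(s + 2) ↔ -4e^(-2t).

-5*exp(6*t) - 5 - 4*exp(-2*t) + 2*exp(-6*t)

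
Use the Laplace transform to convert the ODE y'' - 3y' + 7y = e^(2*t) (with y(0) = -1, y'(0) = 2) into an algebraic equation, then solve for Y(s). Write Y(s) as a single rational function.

Take the Laplace transform of both sides.
Using L{y''} = s^2 Y - s·y(0) - y'(0) and L{y'} = sY - y(0), with y(0) = -1, y'(0) = 2, the left side becomes (s^2 - 3*s + 7)Y - (-s + 5).
The right side is L{e^(2*t)} = 1/(s - 2).
So (s^2 - 3*s + 7)Y = 1/(s - 2) + (-s + 5).
Isolate Y and clear denominators.

Y(s) = (-s^2 + 7*s - 9)/(s^3 - 5*s^2 + 13*s - 14)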